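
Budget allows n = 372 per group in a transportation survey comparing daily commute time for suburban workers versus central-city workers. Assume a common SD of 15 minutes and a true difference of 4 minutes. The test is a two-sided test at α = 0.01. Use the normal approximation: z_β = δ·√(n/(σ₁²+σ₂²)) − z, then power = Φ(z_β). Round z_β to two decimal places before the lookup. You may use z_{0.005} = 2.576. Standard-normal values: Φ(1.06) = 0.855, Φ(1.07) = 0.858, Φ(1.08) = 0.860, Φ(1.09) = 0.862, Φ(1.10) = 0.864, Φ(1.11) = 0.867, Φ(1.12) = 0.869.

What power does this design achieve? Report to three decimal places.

z_β = δ·√(n/(σ₁²+σ₂²)) − z_{α/2}
    = 4 · √(372/450) − 2.576
    = 4 · 0.90921 − 2.576
    = 3.6368 − 2.576 = 1.0608 → 1.06
Power = Φ(1.06) = 0.855.

Power ≈ 0.855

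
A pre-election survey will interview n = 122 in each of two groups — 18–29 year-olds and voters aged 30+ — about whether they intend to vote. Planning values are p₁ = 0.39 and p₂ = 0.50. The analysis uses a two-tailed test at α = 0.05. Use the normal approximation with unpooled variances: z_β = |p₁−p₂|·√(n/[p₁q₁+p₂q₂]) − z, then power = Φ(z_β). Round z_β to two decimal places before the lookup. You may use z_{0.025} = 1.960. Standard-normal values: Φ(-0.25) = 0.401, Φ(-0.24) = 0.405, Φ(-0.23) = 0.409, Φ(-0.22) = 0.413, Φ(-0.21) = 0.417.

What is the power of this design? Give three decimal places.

Power ≈ 0.413

z_β = |p₁−p₂|·√(n/[p₁q₁+p₂q₂]) − z_{α/2}
    = 0.11 · √(122/0.4879) − 1.960
    = 0.11 · 15.8130 − 1.960
    = 1.7394 − 1.960 = -0.2206 → -0.22
Power = Φ(-0.22) = 0.413.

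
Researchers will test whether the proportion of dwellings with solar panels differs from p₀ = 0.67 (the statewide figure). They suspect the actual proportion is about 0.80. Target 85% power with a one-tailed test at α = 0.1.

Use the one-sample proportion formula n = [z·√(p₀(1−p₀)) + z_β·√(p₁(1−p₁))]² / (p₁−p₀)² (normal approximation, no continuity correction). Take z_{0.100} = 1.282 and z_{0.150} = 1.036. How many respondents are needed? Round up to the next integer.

n = [z_α·√(p₀q₀) + z_β·√(p₁q₁)]² / (p₁ − p₀)²
  = [1.282·√(0.67·0.33) + 1.036·√(0.80·0.20)]² / (0.13)²
  = [1.282·0.4702 + 1.036·0.4000]² / 0.0169
  = [1.0172]² / 0.0169
  = 61.23
Round up → n = 62.

n = 62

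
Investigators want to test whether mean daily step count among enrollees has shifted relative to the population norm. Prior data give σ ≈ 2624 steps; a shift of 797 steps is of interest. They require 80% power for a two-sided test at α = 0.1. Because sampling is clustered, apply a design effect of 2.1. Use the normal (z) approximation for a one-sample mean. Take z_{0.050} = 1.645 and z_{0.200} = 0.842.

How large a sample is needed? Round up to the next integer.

n = 141

n = (z_{α/2} + z_β)² · σ² / δ²
  = (1.645 + 0.842)² · 2624² / 797²
  = 6.1852 · 6885376 / 635209
  = 67.04
Design effect: 2.1 × 67.04 = 140.79.
Round up → n = 141.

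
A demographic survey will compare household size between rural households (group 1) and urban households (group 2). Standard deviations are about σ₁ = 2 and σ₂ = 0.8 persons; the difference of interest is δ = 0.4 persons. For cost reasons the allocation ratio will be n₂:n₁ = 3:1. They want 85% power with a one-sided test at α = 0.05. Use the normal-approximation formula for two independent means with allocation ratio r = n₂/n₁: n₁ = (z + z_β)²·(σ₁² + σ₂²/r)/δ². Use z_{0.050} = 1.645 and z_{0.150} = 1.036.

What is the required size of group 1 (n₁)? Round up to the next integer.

n₁ = (z_α + z_β)² · (σ₁² + σ₂²/r) / δ²
   = (1.645 + 1.036)² · (2² + 0.8²/3) / 0.4²
   = 7.1878 · (4 + 0.21333) / 0.16
   = 7.1878 · 4.2133 / 0.16
   = 189.28
Round up → n₁ = 190; n₂ = r·n₁ = 3 × 190 = 570.

n₁ = 190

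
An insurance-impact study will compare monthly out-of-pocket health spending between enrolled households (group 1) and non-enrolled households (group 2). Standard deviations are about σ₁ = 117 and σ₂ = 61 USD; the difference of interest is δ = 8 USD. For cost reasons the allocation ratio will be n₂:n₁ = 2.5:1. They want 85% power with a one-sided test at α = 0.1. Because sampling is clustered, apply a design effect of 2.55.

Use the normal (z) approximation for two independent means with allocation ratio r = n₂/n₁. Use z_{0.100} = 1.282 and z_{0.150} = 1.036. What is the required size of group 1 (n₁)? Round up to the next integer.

n₁ = (z_α + z_β)² · (σ₁² + σ₂²/r) / δ²
   = (1.282 + 1.036)² · (117² + 61²/2.5) / 8²
   = 5.3731 · (13689 + 1488.4) / 64
   = 5.3731 · 15177.4 / 64
   = 1274.22
Design effect: 2.55 × 1274.22 = 3249.26.
Round up → n₁ = 3250; n₂ = r·n₁ = 2.5 × 3250 = 8125.

n₁ = 3250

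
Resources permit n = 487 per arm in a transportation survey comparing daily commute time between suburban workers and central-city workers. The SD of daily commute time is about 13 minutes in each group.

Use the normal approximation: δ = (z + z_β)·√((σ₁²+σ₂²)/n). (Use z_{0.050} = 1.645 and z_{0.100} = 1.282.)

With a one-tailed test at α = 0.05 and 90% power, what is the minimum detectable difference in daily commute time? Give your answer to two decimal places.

δ = (z_α + z_β) · √((σ₁²+σ₂²)/n)
  = (1.645 + 1.282) · √(338/487)
  = 2.927 · √0.69405
  = 2.927 · 0.8331
  = 2.4385

Minimum detectable difference ≈ 2.44 minutes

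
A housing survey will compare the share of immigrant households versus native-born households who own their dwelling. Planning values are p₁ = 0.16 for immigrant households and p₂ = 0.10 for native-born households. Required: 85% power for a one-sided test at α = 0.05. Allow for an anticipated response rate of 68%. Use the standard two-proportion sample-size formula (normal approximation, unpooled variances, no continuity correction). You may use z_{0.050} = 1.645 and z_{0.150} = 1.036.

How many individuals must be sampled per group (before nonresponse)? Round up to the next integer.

n = (z_α + z_β)² · [p₁(1−p₁) + p₂(1−p₂)] / (p₁ − p₂)²
  = (1.645 + 1.036)² · (0.16·0.84 + 0.10·0.90) / (0.06)²
  = (2.681)² · (0.1344 + 0.0900) / 0.0036
  = 7.1878 · 0.2244 / 0.0036
  = 448.04
Adjust for 68% response: 448.04 / 0.68 = 658.88.
Round up → n = 659 per group.

n = 659 per group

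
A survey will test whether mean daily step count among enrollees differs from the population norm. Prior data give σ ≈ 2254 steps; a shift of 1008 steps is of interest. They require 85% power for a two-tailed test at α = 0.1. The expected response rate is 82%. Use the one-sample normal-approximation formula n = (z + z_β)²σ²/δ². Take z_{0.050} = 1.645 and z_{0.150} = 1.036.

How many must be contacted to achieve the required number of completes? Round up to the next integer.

n = 44

n = (z_{α/2} + z_β)² · σ² / δ²
  = (1.645 + 1.036)² · 2254² / 1008²
  = 7.1878 · 5080516 / 1016064
  = 35.94
Adjust for 82% response: 35.94 / 0.82 = 43.83.
Round up → n = 44.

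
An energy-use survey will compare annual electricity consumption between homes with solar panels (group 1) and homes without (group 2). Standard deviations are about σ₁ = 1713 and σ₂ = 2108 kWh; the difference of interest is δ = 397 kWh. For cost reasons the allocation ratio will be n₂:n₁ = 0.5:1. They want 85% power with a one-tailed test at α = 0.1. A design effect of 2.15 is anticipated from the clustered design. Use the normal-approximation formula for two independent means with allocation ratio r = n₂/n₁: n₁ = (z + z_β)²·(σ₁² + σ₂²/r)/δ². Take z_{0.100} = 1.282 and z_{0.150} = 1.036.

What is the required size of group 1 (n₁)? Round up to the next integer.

n₁ = (z_α + z_β)² · (σ₁² + σ₂²/r) / δ²
   = (1.282 + 1.036)² · (1713² + 2108²/0.5) / 397²
   = 5.3731 · (2934369 + 8887328) / 157609
   = 5.3731 · 11821697 / 157609
   = 403.02
Design effect: 2.15 × 403.02 = 866.49.
Round up → n₁ = 867; n₂ = r·n₁ = 0.5 × 867 = 434.

n₁ = 867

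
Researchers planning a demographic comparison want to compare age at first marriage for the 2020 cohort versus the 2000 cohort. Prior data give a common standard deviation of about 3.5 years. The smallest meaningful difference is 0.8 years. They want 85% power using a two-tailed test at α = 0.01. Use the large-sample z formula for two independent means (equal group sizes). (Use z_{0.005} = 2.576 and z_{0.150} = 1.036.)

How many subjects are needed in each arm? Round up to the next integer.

n = (z_{α/2} + z_β)² · (σ₁² + σ₂²) / δ²
  = (2.576 + 1.036)² · (2·3.5² = 24.5) / 0.8²
  = 13.0465 · 24.5 / 0.64
  = 499.44
Round up → n = 500 per group.

n = 500 per group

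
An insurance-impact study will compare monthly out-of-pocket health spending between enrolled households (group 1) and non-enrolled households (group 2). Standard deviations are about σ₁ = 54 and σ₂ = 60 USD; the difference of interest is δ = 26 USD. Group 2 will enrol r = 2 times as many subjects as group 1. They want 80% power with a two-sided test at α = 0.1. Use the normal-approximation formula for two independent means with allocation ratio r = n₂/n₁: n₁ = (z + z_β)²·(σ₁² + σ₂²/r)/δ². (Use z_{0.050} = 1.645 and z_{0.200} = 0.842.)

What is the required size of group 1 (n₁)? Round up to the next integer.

n₁ = (z_{α/2} + z_β)² · (σ₁² + σ₂²/r) / δ²
   = (1.645 + 0.842)² · (54² + 60²/2) / 26²
   = 6.1852 · (2916 + 1800) / 676
   = 6.1852 · 4716 / 676
   = 43.15
Round up → n₁ = 44; n₂ = r·n₁ = 2 × 44 = 88.

n₁ = 44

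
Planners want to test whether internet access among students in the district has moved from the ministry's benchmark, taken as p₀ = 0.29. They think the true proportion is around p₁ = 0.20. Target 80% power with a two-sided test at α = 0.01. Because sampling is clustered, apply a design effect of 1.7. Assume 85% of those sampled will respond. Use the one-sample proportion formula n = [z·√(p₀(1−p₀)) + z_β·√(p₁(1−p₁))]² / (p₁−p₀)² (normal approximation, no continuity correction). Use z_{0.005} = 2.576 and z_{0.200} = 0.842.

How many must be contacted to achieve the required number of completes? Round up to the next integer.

n = [z_{α/2}·√(p₀q₀) + z_β·√(p₁q₁)]² / (p₁ − p₀)²
  = [2.576·√(0.29·0.71) + 0.842·√(0.20·0.80)]² / (-0.09)²
  = [2.576·0.4538 + 0.842·0.4000]² / 0.0081
  = [1.5057]² / 0.0081
  = 279.89
Design effect: 1.7 × 279.89 = 475.81.
Adjust for 85% response: 475.81 / 0.85 = 559.78.
Round up → n = 560.

n = 560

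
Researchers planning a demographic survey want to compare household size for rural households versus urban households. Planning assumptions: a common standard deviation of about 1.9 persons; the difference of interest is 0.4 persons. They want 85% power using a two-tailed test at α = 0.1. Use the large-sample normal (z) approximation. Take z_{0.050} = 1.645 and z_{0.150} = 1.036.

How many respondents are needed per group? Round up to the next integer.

n = 325 per group

n = (z_{α/2} + z_β)² · (σ₁² + σ₂²) / δ²
  = (1.645 + 1.036)² · (2·1.9² = 7.22) / 0.4²
  = 7.1878 · 7.22 / 0.16
  = 324.35
Round up → n = 325 per group.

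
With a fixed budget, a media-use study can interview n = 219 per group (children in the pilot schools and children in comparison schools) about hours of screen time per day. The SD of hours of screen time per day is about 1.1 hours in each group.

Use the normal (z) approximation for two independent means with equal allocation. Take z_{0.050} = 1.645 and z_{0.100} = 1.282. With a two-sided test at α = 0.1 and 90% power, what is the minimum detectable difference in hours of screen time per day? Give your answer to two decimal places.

δ = (z_{α/2} + z_β) · √((σ₁²+σ₂²)/n)
  = (1.645 + 1.282) · √(2.42/219)
  = 2.927 · √0.01105
  = 2.927 · 0.1051
  = 0.3077

Minimum detectable difference ≈ 0.31 hours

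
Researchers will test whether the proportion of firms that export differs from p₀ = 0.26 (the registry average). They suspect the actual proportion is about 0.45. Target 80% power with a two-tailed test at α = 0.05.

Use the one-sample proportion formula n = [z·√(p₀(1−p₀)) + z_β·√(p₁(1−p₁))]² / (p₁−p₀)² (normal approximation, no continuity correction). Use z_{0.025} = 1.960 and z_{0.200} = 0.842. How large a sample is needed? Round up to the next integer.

n = [z_{α/2}·√(p₀q₀) + z_β·√(p₁q₁)]² / (p₁ − p₀)²
  = [1.960·√(0.26·0.74) + 0.842·√(0.45·0.55)]² / (0.19)²
  = [1.960·0.4386 + 0.842·0.4975]² / 0.0361
  = [1.2786]² / 0.0361
  = 45.29
Round up → n = 46.

n = 46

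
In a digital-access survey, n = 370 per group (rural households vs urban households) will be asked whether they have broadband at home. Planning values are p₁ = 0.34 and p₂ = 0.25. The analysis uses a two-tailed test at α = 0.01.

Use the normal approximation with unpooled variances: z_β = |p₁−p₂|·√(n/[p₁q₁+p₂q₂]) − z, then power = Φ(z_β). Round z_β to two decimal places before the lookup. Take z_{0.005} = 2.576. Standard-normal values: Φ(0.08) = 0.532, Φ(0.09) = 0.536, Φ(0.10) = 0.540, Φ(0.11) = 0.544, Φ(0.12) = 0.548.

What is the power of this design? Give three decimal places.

z_β = |p₁−p₂|·√(n/[p₁q₁+p₂q₂]) − z_{α/2}
    = 0.09 · √(370/0.4119) − 2.576
    = 0.09 · 29.9713 − 2.576
    = 2.6974 − 2.576 = 0.1214 → 0.12
Power = Φ(0.12) = 0.548.

Power ≈ 0.548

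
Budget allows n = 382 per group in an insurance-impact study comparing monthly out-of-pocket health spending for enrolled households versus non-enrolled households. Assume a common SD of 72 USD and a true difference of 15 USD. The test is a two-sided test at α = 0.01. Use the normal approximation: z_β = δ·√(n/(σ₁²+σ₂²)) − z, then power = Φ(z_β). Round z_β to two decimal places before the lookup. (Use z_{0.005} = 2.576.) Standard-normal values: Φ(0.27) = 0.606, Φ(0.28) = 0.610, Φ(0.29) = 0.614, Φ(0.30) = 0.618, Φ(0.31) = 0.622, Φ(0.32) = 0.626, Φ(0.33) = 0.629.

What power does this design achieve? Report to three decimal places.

z_β = δ·√(n/(σ₁²+σ₂²)) − z_{α/2}
    = 15 · √(382/10368) − 2.576
    = 15 · 0.19195 − 2.576
    = 2.8792 − 2.576 = 0.3032 → 0.30
Power = Φ(0.30) = 0.618.

Power ≈ 0.618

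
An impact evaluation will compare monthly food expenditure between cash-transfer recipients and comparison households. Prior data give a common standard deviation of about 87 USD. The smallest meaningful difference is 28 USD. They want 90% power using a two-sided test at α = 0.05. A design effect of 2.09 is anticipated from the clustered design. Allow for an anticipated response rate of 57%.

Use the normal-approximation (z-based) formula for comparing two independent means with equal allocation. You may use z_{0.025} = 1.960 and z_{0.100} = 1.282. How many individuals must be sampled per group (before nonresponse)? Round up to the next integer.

n = 745 per group

n = (z_{α/2} + z_β)² · (σ₁² + σ₂²) / δ²
  = (1.960 + 1.282)² · (2·87² = 15138) / 28²
  = 10.5106 · 15138 / 784
  = 202.95
Design effect: 2.09 × 202.95 = 424.16.
Adjust for 57% response: 424.16 / 0.57 = 744.13.
Round up → n = 745 per group.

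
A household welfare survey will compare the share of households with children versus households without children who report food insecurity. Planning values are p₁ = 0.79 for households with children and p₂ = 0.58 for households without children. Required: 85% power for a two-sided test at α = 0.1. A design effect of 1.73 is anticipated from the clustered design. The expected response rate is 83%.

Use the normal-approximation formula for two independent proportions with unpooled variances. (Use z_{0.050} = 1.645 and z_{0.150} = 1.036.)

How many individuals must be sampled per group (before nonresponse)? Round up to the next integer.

n = (z_{α/2} + z_β)² · [p₁(1−p₁) + p₂(1−p₂)] / (p₁ − p₂)²
  = (1.645 + 1.036)² · (0.79·0.21 + 0.58·0.42) / (0.21)²
  = (2.681)² · (0.1659 + 0.2436) / 0.0441
  = 7.1878 · 0.4095 / 0.0441
  = 66.74
Design effect: 1.73 × 66.74 = 115.47.
Adjust for 83% response: 115.47 / 0.83 = 139.12.
Round up → n = 140 per group.

n = 140 per group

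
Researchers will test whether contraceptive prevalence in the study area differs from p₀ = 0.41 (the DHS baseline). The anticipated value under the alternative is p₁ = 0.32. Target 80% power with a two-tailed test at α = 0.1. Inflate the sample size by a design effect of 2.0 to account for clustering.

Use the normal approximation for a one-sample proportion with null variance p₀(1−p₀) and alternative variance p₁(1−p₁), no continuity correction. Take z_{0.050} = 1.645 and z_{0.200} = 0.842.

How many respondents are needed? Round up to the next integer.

n = [z_{α/2}·√(p₀q₀) + z_β·√(p₁q₁)]² / (p₁ − p₀)²
  = [1.645·√(0.41·0.59) + 0.842·√(0.32·0.68)]² / (-0.09)²
  = [1.645·0.4918 + 0.842·0.4665]² / 0.0081
  = [1.2018]² / 0.0081
  = 178.32
Design effect: 2.0 × 178.32 = 356.65.
Round up → n = 357.

n = 357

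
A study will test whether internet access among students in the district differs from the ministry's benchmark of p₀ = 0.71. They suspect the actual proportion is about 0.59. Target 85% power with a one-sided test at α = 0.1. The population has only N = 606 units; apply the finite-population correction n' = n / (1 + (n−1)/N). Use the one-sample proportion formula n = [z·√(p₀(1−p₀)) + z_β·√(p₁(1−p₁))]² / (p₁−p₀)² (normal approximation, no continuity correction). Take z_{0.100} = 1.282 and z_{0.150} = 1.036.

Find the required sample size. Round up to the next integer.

n = 73

n = [z_α·√(p₀q₀) + z_β·√(p₁q₁)]² / (p₁ − p₀)²
  = [1.282·√(0.71·0.29) + 1.036·√(0.59·0.41)]² / (-0.12)²
  = [1.282·0.4538 + 1.036·0.4918]² / 0.0144
  = [1.0913]² / 0.0144
  = 82.70
Finite-population correction (N = 606): 82.70 / (1 + (82.70 − 1)/606) = 72.87.
Round up → n = 73.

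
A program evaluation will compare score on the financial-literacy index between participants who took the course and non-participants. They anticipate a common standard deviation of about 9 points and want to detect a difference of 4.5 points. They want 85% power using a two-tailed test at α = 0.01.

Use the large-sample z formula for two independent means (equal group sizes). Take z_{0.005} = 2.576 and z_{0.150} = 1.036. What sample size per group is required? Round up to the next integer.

n = (z_{α/2} + z_β)² · (σ₁² + σ₂²) / δ²
  = (2.576 + 1.036)² · (2·9² = 162) / 4.5²
  = 13.0465 · 162 / 20.25
  = 104.37
Round up → n = 105 per group.

n = 105 per group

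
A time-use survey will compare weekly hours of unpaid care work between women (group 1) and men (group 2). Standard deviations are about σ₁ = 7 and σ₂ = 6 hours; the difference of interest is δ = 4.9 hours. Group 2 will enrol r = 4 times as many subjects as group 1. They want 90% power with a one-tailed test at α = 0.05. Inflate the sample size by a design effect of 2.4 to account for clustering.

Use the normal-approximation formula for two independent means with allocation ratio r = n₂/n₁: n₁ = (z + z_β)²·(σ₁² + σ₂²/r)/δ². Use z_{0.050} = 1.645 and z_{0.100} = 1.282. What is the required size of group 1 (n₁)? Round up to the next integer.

n₁ = 50

n₁ = (z_α + z_β)² · (σ₁² + σ₂²/r) / δ²
   = (1.645 + 1.282)² · (7² + 6²/4) / 4.9²
   = 8.5673 · (49 + 9) / 24.01
   = 8.5673 · 58 / 24.01
   = 20.70
Design effect: 2.4 × 20.70 = 49.67.
Round up → n₁ = 50; n₂ = r·n₁ = 4 × 50 = 200.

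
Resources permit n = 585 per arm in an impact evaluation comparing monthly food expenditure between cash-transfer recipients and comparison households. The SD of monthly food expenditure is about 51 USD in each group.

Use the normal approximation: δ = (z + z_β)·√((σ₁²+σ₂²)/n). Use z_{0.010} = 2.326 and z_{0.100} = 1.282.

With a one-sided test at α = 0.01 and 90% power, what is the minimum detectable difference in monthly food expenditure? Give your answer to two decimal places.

Minimum detectable difference ≈ 10.76 USD

δ = (z_α + z_β) · √((σ₁²+σ₂²)/n)
  = (2.326 + 1.282) · √(5202/585)
  = 3.608 · √8.8923
  = 3.608 · 2.9820
  = 10.7590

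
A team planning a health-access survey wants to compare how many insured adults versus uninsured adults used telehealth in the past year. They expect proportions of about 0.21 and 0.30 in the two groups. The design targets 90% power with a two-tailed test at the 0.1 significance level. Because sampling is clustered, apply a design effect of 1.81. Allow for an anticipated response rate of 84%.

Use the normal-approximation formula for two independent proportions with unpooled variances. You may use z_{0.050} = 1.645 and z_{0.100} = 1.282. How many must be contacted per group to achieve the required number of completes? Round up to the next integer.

n = 857 per group

n = (z_{α/2} + z_β)² · [p₁(1−p₁) + p₂(1−p₂)] / (p₁ − p₂)²
  = (1.645 + 1.282)² · (0.21·0.79 + 0.30·0.70) / (-0.09)²
  = (2.927)² · (0.1659 + 0.2100) / 0.0081
  = 8.5673 · 0.3759 / 0.0081
  = 397.59
Design effect: 1.81 × 397.59 = 719.63.
Adjust for 84% response: 719.63 / 0.84 = 856.71.
Round up → n = 857 per group.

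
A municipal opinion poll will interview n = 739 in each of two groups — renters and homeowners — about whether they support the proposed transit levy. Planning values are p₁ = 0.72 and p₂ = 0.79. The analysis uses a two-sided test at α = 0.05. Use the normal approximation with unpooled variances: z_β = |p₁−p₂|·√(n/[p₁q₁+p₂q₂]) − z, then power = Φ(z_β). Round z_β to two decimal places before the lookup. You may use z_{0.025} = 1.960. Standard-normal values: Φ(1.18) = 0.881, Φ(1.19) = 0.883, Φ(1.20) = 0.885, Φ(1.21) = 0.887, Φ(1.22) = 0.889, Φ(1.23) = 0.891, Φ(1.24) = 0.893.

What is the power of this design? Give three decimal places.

z_β = |p₁−p₂|·√(n/[p₁q₁+p₂q₂]) − z_{α/2}
    = 0.07 · √(739/0.3675) − 1.960
    = 0.07 · 44.8429 − 1.960
    = 3.1390 − 1.960 = 1.1790 → 1.18
Power = Φ(1.18) = 0.881.

Power ≈ 0.881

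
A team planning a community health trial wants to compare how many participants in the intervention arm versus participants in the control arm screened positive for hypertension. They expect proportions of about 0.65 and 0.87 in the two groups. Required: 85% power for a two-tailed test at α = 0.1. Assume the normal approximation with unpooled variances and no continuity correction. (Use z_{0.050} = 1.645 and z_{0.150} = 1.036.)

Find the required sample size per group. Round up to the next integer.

n = (z_{α/2} + z_β)² · [p₁(1−p₁) + p₂(1−p₂)] / (p₁ − p₂)²
  = (1.645 + 1.036)² · (0.65·0.35 + 0.87·0.13) / (-0.22)²
  = (2.681)² · (0.2275 + 0.1131) / 0.0484
  = 7.1878 · 0.3406 / 0.0484
  = 50.58
Round up → n = 51 per group.

n = 51 per group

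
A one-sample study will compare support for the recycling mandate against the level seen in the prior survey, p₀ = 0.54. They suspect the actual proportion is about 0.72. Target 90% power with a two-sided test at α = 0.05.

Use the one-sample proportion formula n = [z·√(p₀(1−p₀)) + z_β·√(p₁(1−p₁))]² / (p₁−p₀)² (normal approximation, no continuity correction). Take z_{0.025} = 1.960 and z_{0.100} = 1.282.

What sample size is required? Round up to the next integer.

n = [z_{α/2}·√(p₀q₀) + z_β·√(p₁q₁)]² / (p₁ − p₀)²
  = [1.960·√(0.54·0.46) + 1.282·√(0.72·0.28)]² / (0.18)²
  = [1.960·0.4984 + 1.282·0.4490]² / 0.0324
  = [1.5525]² / 0.0324
  = 74.39
Round up → n = 75.

n = 75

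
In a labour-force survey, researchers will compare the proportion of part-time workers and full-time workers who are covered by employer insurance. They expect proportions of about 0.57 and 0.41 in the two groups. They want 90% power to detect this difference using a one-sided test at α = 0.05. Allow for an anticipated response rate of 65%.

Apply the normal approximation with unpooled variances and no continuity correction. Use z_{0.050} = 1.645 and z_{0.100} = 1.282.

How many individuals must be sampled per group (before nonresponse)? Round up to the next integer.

n = (z_α + z_β)² · [p₁(1−p₁) + p₂(1−p₂)] / (p₁ − p₂)²
  = (1.645 + 1.282)² · (0.57·0.43 + 0.41·0.59) / (0.16)²
  = (2.927)² · (0.2451 + 0.2419) / 0.0256
  = 8.5673 · 0.4870 / 0.0256
  = 162.98
Adjust for 65% response: 162.98 / 0.65 = 250.74.
Round up → n = 251 per group.

n = 251 per group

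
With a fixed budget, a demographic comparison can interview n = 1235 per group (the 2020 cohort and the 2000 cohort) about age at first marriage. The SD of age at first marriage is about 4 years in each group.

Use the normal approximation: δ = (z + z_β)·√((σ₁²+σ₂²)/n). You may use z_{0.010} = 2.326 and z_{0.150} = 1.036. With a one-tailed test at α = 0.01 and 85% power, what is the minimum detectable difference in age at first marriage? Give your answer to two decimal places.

δ = (z_α + z_β) · √((σ₁²+σ₂²)/n)
  = (2.326 + 1.036) · √(32/1235)
  = 3.362 · √0.02591
  = 3.362 · 0.1610
  = 0.5412

Minimum detectable difference ≈ 0.54 years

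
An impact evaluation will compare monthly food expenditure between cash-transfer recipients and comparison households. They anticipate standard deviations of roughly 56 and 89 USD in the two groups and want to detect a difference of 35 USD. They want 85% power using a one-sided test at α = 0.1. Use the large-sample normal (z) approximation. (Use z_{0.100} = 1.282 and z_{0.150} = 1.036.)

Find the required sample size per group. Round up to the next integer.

n = (z_α + z_β)² · (σ₁² + σ₂²) / δ²
  = (1.282 + 1.036)² · (56² + 89² = 11057) / 35²
  = 5.3731 · 11057 / 1225
  = 48.50
Round up → n = 49 per group.

n = 49 per group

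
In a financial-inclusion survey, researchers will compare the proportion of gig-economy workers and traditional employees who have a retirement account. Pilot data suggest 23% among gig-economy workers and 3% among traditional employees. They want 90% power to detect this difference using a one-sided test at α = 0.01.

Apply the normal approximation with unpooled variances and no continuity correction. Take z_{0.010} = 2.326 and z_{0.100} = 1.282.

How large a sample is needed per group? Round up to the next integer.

n = 68 per group

n = (z_α + z_β)² · [p₁(1−p₁) + p₂(1−p₂)] / (p₁ − p₂)²
  = (2.326 + 1.282)² · (0.23·0.77 + 0.03·0.97) / (0.20)²
  = (3.608)² · (0.1771 + 0.0291) / 0.0400
  = 13.0177 · 0.2062 / 0.0400
  = 67.11
Round up → n = 68 per group.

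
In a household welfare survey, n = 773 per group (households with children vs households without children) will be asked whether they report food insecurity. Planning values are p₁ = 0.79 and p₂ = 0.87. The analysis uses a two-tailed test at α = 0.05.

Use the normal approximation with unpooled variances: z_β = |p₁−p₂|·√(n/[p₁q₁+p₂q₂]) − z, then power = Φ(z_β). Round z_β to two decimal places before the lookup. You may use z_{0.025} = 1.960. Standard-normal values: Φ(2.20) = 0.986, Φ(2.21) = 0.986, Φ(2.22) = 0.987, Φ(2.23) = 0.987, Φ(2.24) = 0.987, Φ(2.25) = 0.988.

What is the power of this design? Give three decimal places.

z_β = |p₁−p₂|·√(n/[p₁q₁+p₂q₂]) − z_{α/2}
    = 0.08 · √(773/0.2790) − 1.960
    = 0.08 · 52.6366 − 1.960
    = 4.2109 − 1.960 = 2.2509 → 2.25
Power = Φ(2.25) = 0.988.

Power ≈ 0.988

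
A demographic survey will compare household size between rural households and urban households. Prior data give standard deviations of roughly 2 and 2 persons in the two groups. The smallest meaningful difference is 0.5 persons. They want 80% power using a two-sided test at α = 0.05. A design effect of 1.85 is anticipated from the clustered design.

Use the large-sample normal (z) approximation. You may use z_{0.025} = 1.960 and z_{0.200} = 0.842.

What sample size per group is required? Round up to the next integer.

n = (z_{α/2} + z_β)² · (σ₁² + σ₂²) / δ²
  = (1.960 + 0.842)² · (2² + 2² = 8) / 0.5²
  = 7.8512 · 8 / 0.25
  = 251.24
Design effect: 1.85 × 251.24 = 464.79.
Round up → n = 465 per group.

n = 465 per group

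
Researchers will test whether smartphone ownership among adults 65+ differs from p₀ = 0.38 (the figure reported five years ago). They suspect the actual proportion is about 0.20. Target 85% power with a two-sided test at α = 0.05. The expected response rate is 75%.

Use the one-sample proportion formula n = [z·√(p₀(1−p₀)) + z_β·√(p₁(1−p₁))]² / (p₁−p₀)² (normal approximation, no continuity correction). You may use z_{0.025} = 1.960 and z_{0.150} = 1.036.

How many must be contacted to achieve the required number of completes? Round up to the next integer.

n = [z_{α/2}·√(p₀q₀) + z_β·√(p₁q₁)]² / (p₁ − p₀)²
  = [1.960·√(0.38·0.62) + 1.036·√(0.20·0.80)]² / (-0.18)²
  = [1.960·0.4854 + 1.036·0.4000]² / 0.0324
  = [1.3658]² / 0.0324
  = 57.57
Adjust for 75% response: 57.57 / 0.75 = 76.76.
Round up → n = 77.

n = 77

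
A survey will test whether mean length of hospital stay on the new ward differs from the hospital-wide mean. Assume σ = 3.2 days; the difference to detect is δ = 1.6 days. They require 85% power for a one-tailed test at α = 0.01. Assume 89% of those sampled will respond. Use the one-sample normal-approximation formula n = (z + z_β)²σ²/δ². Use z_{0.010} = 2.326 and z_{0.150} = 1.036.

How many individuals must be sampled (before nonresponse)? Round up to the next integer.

n = 51

n = (z_α + z_β)² · σ² / δ²
  = (2.326 + 1.036)² · 3.2² / 1.6²
  = 11.3030 · 10.24 / 2.56
  = 45.21
Adjust for 89% response: 45.21 / 0.89 = 50.80.
Round up → n = 51.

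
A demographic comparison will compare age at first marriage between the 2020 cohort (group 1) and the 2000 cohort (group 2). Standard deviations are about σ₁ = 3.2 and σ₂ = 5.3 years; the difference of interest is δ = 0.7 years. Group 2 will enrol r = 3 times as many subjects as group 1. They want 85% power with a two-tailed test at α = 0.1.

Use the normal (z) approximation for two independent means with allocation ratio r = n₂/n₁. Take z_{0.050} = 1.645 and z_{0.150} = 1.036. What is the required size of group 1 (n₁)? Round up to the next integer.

n₁ = (z_{α/2} + z_β)² · (σ₁² + σ₂²/r) / δ²
   = (1.645 + 1.036)² · (3.2² + 5.3²/3) / 0.7²
   = 7.1878 · (10.24 + 9.3633) / 0.49
   = 7.1878 · 19.6033 / 0.49
   = 287.56
Round up → n₁ = 288; n₂ = r·n₁ = 3 × 288 = 864.

n₁ = 288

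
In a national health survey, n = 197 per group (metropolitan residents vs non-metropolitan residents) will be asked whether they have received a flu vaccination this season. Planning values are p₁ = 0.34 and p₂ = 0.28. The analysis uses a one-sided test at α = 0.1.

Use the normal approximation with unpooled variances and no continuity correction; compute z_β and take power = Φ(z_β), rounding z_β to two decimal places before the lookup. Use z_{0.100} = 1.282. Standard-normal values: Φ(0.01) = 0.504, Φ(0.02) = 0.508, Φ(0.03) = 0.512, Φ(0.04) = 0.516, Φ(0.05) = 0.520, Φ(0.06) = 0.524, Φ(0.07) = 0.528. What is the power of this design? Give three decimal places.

z_β = |p₁−p₂|·√(n/[p₁q₁+p₂q₂]) − z_α
    = 0.06 · √(197/0.4260) − 1.282
    = 0.06 · 21.5044 − 1.282
    = 1.2903 − 1.282 = 0.0083 → 0.01
Power = Φ(0.01) = 0.504.

Power ≈ 0.504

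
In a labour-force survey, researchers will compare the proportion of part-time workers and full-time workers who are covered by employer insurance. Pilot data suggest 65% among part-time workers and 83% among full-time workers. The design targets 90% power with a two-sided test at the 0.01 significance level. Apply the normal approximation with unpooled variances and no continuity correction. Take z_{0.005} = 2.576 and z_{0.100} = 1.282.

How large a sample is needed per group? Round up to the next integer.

n = (z_{α/2} + z_β)² · [p₁(1−p₁) + p₂(1−p₂)] / (p₁ − p₂)²
  = (2.576 + 1.282)² · (0.65·0.35 + 0.83·0.17) / (-0.18)²
  = (3.858)² · (0.2275 + 0.1411) / 0.0324
  = 14.8842 · 0.3686 / 0.0324
  = 169.33
Round up → n = 170 per group.

n = 170 per group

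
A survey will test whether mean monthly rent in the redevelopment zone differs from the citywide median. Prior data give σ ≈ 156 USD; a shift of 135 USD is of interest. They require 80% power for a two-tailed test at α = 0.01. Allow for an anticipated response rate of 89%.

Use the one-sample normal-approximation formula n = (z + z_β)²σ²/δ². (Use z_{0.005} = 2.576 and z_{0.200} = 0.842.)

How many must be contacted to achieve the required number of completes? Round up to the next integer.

n = (z_{α/2} + z_β)² · σ² / δ²
  = (2.576 + 0.842)² · 156² / 135²
  = 11.6827 · 24336 / 18225
  = 15.60
Adjust for 89% response: 15.60 / 0.89 = 17.53.
Round up → n = 18.

n = 18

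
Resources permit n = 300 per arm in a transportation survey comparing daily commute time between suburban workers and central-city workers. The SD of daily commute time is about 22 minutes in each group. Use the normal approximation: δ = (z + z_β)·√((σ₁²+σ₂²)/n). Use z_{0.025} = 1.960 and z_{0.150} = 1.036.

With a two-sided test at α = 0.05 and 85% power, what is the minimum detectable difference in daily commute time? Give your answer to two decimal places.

δ = (z_{α/2} + z_β) · √((σ₁²+σ₂²)/n)
  = (1.960 + 1.036) · √(968/300)
  = 2.996 · √3.2267
  = 2.996 · 1.7963
  = 5.3817

Minimum detectable difference ≈ 5.38 minutes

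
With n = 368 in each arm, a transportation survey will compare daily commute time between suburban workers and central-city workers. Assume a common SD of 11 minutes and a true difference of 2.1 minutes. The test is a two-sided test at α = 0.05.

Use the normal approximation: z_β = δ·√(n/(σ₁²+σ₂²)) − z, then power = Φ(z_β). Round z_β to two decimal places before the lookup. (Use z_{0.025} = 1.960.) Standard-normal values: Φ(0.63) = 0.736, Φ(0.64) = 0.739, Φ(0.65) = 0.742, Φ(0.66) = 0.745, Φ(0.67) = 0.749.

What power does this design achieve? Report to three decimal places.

z_β = δ·√(n/(σ₁²+σ₂²)) − z_{α/2}
    = 2.1 · √(368/242) − 1.960
    = 2.1 · 1.23315 − 1.960
    = 2.5896 − 1.960 = 0.6296 → 0.63
Power = Φ(0.63) = 0.736.

Power ≈ 0.736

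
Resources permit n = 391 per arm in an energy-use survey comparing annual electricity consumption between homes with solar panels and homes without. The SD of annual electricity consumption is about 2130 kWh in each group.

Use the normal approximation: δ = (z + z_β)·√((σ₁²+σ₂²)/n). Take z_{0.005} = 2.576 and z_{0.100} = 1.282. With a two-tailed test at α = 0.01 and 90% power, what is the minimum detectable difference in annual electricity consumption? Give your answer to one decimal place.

Minimum detectable difference ≈ 587.7 kWh

δ = (z_{α/2} + z_β) · √((σ₁²+σ₂²)/n)
  = (2.576 + 1.282) · √(9073800/391)
  = 3.858 · √23206.6
  = 3.858 · 152.3373
  = 587.7173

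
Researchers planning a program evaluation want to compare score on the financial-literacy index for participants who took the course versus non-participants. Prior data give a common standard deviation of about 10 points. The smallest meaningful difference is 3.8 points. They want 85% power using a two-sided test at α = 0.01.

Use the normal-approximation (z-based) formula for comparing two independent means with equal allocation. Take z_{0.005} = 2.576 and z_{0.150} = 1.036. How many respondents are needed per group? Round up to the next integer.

n = 181 per group

n = (z_{α/2} + z_β)² · (σ₁² + σ₂²) / δ²
  = (2.576 + 1.036)² · (2·10² = 200) / 3.8²
  = 13.0465 · 200 / 14.44
  = 180.70
Round up → n = 181 per group.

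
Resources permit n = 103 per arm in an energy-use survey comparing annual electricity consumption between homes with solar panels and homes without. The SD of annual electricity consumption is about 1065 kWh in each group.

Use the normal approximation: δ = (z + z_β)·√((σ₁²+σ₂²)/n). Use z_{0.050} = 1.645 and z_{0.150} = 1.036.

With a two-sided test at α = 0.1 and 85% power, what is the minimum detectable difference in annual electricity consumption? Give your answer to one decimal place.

Minimum detectable difference ≈ 397.9 kWh

δ = (z_{α/2} + z_β) · √((σ₁²+σ₂²)/n)
  = (1.645 + 1.036) · √(2268450/103)
  = 2.681 · √22023.8
  = 2.681 · 148.4041
  = 397.8715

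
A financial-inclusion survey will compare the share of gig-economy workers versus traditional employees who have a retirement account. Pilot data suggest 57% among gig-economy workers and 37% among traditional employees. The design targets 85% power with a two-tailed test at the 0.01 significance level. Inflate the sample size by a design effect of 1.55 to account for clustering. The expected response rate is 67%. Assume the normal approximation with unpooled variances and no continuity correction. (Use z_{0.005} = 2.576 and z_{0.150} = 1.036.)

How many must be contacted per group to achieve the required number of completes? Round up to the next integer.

n = 361 per group

n = (z_{α/2} + z_β)² · [p₁(1−p₁) + p₂(1−p₂)] / (p₁ − p₂)²
  = (2.576 + 1.036)² · (0.57·0.43 + 0.37·0.63) / (0.20)²
  = (3.612)² · (0.2451 + 0.2331) / 0.0400
  = 13.0465 · 0.4782 / 0.0400
  = 155.97
Design effect: 1.55 × 155.97 = 241.76.
Adjust for 67% response: 241.76 / 0.67 = 360.83.
Round up → n = 361 per group.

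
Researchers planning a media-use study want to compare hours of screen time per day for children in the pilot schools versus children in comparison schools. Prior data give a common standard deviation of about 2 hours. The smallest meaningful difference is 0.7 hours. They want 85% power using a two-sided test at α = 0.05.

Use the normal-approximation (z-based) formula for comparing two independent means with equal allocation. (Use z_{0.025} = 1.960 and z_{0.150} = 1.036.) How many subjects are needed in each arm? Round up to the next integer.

n = 147 per group

n = (z_{α/2} + z_β)² · (σ₁² + σ₂²) / δ²
  = (1.960 + 1.036)² · (2·2² = 8) / 0.7²
  = 8.9760 · 8 / 0.49
  = 146.55
Round up → n = 147 per group.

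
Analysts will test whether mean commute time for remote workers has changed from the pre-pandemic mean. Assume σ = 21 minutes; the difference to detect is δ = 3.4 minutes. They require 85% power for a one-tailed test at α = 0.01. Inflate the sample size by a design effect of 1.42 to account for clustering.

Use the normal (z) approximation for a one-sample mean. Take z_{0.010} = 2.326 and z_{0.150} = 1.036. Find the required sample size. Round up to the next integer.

n = 613

n = (z_α + z_β)² · σ² / δ²
  = (2.326 + 1.036)² · 21² / 3.4²
  = 11.3030 · 441 / 11.56
  = 431.20
Design effect: 1.42 × 431.20 = 612.30.
Round up → n = 613.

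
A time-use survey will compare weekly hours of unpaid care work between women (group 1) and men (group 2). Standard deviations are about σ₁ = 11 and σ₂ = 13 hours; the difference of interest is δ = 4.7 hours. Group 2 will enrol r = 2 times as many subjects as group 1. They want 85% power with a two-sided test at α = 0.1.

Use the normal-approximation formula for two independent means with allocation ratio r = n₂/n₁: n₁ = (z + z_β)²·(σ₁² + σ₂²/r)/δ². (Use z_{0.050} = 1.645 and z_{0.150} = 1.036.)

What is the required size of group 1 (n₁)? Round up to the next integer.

n₁ = 67

n₁ = (z_{α/2} + z_β)² · (σ₁² + σ₂²/r) / δ²
   = (1.645 + 1.036)² · (11² + 13²/2) / 4.7²
   = 7.1878 · (121 + 84.5) / 22.09
   = 7.1878 · 205.5 / 22.09
   = 66.87
Round up → n₁ = 67; n₂ = r·n₁ = 2 × 67 = 134.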